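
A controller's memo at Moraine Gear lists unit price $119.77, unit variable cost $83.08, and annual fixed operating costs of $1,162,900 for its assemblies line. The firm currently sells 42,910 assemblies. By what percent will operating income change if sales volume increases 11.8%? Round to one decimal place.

Contribution at this volume is 42,910 × $36.69 = $1,574,367.90.
EBIT = $1,574,367.90 − $1,162,900 = $411,467.90.
So DOL = total CM / EBIT = $1,574,367.90 / $411,467.90 = 3.8262.
So EBIT moves 3.8262 × (+11.8%) = +45.1%.

+45.1%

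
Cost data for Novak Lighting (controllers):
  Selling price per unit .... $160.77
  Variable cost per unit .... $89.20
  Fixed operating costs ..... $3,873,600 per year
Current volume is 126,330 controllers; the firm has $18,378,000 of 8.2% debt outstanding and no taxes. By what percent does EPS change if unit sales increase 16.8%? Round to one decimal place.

+41.5%

At 126,330 units, contribution = 126,330 × $71.57 = $9,041,438.10.
Subtracting fixed costs: EBIT = $9,041,438.10 − $3,873,600 = $5,167,838.10.
Interest = $1,506,996.00, so EBIT − I = $3,660,842.10.
DCL = total CM / (EBIT − I) = $9,041,438.10 / $3,660,842.10 = 2.4698.
%ΔEPS = DCL × %ΔSales = 2.4698 × +16.8% = +41.5%.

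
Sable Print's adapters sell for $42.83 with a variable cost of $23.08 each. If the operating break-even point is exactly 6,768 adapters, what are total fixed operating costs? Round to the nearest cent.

$133,668.00

Contribution margin per unit = $42.83 − $23.08 = $19.75.
Since BE = FC / CM, FC = 6,768 × $19.75 = $133,668.00.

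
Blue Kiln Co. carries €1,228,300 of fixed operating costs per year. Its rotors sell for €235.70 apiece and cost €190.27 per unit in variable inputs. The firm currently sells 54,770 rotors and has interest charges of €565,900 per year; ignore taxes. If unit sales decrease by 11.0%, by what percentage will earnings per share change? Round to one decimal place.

-39.4%

Total contribution margin = 54,770 × €45.43 = €2,488,201.10.
Operating income = contribution − fixed costs = €2,488,201.10 − €1,228,300 = €1,259,901.10.
After interest of €565,900.00, pre-tax earnings = €694,001.10.
Degree of combined leverage = contribution ÷ (EBIT − I) = €2,488,201.10 ÷ €694,001.10 = 3.5853.
%ΔEPS = DCL × %ΔSales = 3.5853 × -11.0% = -39.4%.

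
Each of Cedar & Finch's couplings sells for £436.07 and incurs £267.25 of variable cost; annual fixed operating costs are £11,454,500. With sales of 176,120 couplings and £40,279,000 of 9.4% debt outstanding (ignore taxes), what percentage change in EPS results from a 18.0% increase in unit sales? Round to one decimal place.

Contribution at this volume is 176,120 × £168.82 = £29,732,578.40.
Subtracting fixed costs: EBIT = £29,732,578.40 − £11,454,500 = £18,278,078.40.
Interest = £3,786,226.00, so EBIT − I = £14,491,852.40.
DCL = total CM / (EBIT − I) = £29,732,578.40 / £14,491,852.40 = 2.0517.
%ΔEPS = DCL × %ΔSales = 2.0517 × +18.0% = +36.9%.

+36.9%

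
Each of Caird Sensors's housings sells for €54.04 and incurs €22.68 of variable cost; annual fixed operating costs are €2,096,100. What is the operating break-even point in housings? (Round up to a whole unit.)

66,840 housings

Unit CM = price − variable cost = €54.04 − €22.68 = €31.36.
Break-even Q = €2,096,100 / €31.36 = 66,839.92 → 66,840 housings.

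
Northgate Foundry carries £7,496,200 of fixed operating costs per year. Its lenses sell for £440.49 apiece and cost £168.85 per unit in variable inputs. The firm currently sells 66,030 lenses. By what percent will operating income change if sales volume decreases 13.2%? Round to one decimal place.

Total contribution margin = 66,030 × £271.64 = £17,936,389.20.
Operating income = contribution − fixed costs = £17,936,389.20 − £7,496,200 = £10,440,189.20.
Degree of operating leverage = £17,936,389.20 / £10,440,189.20 = 1.7180.
So EBIT moves 1.7180 × (-13.2%) = -22.7%.

-22.7%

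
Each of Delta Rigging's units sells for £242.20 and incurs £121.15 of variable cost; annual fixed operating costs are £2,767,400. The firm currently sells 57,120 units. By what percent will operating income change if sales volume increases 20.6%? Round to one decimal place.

+34.3%

Total contribution margin = 57,120 × £121.05 = £6,914,376.00.
Subtracting fixed costs: EBIT = £6,914,376.00 − £2,767,400 = £4,146,976.00.
Degree of operating leverage = £6,914,376.00 / £4,146,976.00 = 1.6673.
%ΔEBIT = DOL × %ΔSales = 1.6673 × +20.6% = +34.3%.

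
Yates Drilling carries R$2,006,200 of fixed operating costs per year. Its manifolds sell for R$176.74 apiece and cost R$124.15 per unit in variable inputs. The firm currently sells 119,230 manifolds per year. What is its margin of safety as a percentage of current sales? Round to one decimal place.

68.0%

Unit CM = price − variable cost = R$176.74 − R$124.15 = R$52.59. Break-even units = R$2,006,200 ÷ R$52.59 = 38,147.94; break-even revenue = 38,147.94 × R$176.74 = R$6,742,266.36.
Current sales = 119,230 × R$176.74 = R$21,072,710.20.
Margin of safety = (R$21,072,710.20 − R$6,742,266.36) ÷ R$21,072,710.20 = 68.0%.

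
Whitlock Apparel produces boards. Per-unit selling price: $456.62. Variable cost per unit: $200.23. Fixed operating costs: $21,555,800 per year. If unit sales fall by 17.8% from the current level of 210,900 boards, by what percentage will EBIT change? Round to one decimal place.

Contribution at this volume is 210,900 × $256.39 = $54,072,651.00.
Operating income = contribution − fixed costs = $54,072,651.00 − $21,555,800 = $32,516,851.00.
So DOL = total CM / EBIT = $54,072,651.00 / $32,516,851.00 = 1.6629.
Operating income changes by 1.6629 × -17.8% = -29.6%.

-29.6%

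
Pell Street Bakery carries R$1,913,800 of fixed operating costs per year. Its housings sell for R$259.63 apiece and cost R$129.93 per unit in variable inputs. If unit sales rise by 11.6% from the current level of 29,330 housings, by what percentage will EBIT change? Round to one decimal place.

Total contribution margin = 29,330 × R$129.70 = R$3,804,101.00.
Operating income = contribution − fixed costs = R$3,804,101.00 − R$1,913,800 = R$1,890,301.00.
Degree of operating leverage = R$3,804,101.00 / R$1,890,301.00 = 2.0124.
So EBIT moves 2.0124 × (+11.6%) = +23.3%.

+23.3%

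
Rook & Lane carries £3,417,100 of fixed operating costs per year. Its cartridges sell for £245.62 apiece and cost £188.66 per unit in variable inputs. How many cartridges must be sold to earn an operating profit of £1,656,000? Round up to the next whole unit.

Contribution margin per unit = £245.62 − £188.66 = £56.96.
Need Q such that Q × £56.96 − £3,417,100 = £1,656,000, i.e. Q = £5,073,100 / £56.96 = 89,064.26 → 89,065.

89,065 cartridges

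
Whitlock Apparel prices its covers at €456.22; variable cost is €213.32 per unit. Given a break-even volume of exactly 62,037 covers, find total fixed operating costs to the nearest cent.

Unit CM = price − variable cost = €456.22 − €213.32 = €242.90.
Fixed costs = break-even units × CM = 62,037 × €242.90 = €15,068,787.30.

€15,068,787.30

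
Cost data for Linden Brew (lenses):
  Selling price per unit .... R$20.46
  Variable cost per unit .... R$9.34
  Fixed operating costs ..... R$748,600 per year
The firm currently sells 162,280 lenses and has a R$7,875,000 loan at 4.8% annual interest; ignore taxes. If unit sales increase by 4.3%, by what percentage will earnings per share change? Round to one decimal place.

Total contribution margin = 162,280 × R$11.12 = R$1,804,553.60.
EBIT = R$1,804,553.60 − R$748,600 = R$1,055,953.60.
Interest = R$378,000.00, so EBIT − I = R$677,953.60.
DCL = total CM / (EBIT − I) = R$1,804,553.60 / R$677,953.60 = 2.6618.
EPS therefore changes by 2.6618 × (+4.3%) = +11.4%.

+11.4%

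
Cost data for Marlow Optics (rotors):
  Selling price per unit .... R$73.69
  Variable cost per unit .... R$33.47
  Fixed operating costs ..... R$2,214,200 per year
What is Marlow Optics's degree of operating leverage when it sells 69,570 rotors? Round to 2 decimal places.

At 69,570 units, contribution = 69,570 × R$40.22 = R$2,798,105.40.
Operating income = contribution − fixed costs = R$2,798,105.40 − R$2,214,200 = R$583,905.40.
Degree of operating leverage = R$2,798,105.40 / R$583,905.40 = 4.7921.

4.79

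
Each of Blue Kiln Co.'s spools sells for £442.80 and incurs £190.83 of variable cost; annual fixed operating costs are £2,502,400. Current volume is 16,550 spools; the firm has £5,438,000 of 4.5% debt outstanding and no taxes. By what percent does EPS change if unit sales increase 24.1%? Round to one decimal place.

+70.6%

Contribution at this volume is 16,550 × £251.97 = £4,170,103.50.
EBIT = £4,170,103.50 − £2,502,400 = £1,667,703.50.
Interest = £244,710.00, so EBIT − I = £1,422,993.50.
Degree of combined leverage = contribution ÷ (EBIT − I) = £4,170,103.50 ÷ £1,422,993.50 = 2.9305.
EPS therefore changes by 2.9305 × (+24.1%) = +70.6%.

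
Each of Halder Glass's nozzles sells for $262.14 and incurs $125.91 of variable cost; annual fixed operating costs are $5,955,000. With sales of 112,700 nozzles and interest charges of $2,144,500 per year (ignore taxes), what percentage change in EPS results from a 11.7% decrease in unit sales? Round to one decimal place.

-24.8%

Contribution at this volume is 112,700 × $136.23 = $15,353,121.00.
EBIT = $15,353,121.00 − $5,955,000 = $9,398,121.00.
Interest = $2,144,500.00, so EBIT − I = $7,253,621.00.
DCL = total CM / (EBIT − I) = $15,353,121.00 / $7,253,621.00 = 2.1166.
EPS therefore changes by 2.1166 × (-11.7%) = -24.8%.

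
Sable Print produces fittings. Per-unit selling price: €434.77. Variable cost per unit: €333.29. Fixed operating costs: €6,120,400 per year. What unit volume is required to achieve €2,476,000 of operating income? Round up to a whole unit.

84,711 fittings

Each unit contributes €434.77 − €333.29 = €101.48.
Units = (FC + target) / CM = (€6,120,400 + €2,476,000) / €101.48 = 84,710.29, so 84,711 fittings.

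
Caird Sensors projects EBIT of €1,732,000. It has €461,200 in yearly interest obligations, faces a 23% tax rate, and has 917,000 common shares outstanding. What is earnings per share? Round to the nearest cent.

€1.07

Pre-tax income = €1,732,000 − €461,200.00 = €1,270,800.00.
Net income = €1,270,800.00 × (1 − 0.23) = €978,516.00.
Per share: €978,516.00 / 917,000 shares = €1.07.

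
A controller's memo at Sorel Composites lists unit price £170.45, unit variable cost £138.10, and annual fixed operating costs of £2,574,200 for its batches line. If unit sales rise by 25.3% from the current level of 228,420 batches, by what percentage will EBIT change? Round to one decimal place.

Contribution at this volume is 228,420 × £32.35 = £7,389,387.00.
EBIT = £7,389,387.00 − £2,574,200 = £4,815,187.00.
Degree of operating leverage = £7,389,387.00 / £4,815,187.00 = 1.5346.
%ΔEBIT = DOL × %ΔSales = 1.5346 × +25.3% = +38.8%.

+38.8%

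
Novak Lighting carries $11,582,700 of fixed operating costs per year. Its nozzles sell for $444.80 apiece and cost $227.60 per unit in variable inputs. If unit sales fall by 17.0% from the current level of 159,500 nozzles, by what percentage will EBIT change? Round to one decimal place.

At 159,500 units, contribution = 159,500 × $217.20 = $34,643,400.00.
EBIT = $34,643,400.00 − $11,582,700 = $23,060,700.00.
So DOL = total CM / EBIT = $34,643,400.00 / $23,060,700.00 = 1.5023.
Operating income changes by 1.5023 × -17.0% = -25.5%.

-25.5%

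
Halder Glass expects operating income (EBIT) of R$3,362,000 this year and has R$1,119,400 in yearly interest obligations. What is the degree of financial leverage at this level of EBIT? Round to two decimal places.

1.50

Annual interest charges come to R$1,119,400.00.
Degree of financial leverage = EBIT / (EBIT − interest) = R$3,362,000 / R$2,242,600.00 = 1.4992.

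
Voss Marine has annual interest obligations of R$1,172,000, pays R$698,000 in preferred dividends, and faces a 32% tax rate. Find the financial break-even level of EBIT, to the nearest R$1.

R$2,198,471

Grossing the preferred dividend up to pre-tax terms: R$698,000 / (1 − 0.32) = R$1,026,470.59.
Financial break-even EBIT = interest + D_p ÷ (1 − t) = R$1,172,000 + R$1,026,470.59 = R$2,198,470.59.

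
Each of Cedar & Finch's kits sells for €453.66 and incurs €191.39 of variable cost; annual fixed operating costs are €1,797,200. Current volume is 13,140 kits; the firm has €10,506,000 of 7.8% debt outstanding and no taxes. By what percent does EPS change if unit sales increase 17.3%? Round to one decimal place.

Total contribution margin = 13,140 × €262.27 = €3,446,227.80.
EBIT = €3,446,227.80 − €1,797,200 = €1,649,027.80.
Interest = €819,468.00, so EBIT − I = €829,559.80.
DCL = total CM / (EBIT − I) = €3,446,227.80 / €829,559.80 = 4.1543.
%ΔEPS = DCL × %ΔSales = 4.1543 × +17.3% = +71.9%.

+71.9%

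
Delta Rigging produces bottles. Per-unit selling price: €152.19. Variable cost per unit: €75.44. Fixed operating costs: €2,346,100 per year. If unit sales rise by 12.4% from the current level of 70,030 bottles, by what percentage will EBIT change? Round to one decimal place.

+22.0%

Total contribution margin = 70,030 × €76.75 = €5,374,802.50.
Subtracting fixed costs: EBIT = €5,374,802.50 − €2,346,100 = €3,028,702.50.
DOL = contribution ÷ EBIT = €5,374,802.50 ÷ €3,028,702.50 = 1.7746.
%ΔEBIT = DOL × %ΔSales = 1.7746 × +12.4% = +22.0%.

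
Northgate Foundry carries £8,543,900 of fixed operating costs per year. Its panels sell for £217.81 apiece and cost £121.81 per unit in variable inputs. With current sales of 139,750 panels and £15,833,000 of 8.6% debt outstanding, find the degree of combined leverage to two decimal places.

3.82

At 139,750 units, contribution = 139,750 × £96.00 = £13,416,000.00.
Subtracting fixed costs: EBIT = £13,416,000.00 − £8,543,900 = £4,872,100.00. Interest = £1,361,638.00, so EBIT − I = £3,510,462.00.
DCL = contribution ÷ (EBIT − I) = £13,416,000.00 ÷ £3,510,462.00 = 3.8217.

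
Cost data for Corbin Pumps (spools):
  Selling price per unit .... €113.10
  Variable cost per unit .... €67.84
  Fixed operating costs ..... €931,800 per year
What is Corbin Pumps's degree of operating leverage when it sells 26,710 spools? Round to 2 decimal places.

At 26,710 units, contribution = 26,710 × €45.26 = €1,208,894.60.
Operating income = contribution − fixed costs = €1,208,894.60 − €931,800 = €277,094.60.
Degree of operating leverage = €1,208,894.60 / €277,094.60 = 4.3628.

4.36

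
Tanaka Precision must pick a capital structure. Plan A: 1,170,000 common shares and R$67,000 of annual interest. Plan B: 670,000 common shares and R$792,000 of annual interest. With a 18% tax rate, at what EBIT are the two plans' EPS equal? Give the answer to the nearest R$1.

At indifference, (EBIT − 67,000)(1 − t)/1,170,000 = (EBIT − 792,000)(1 − t)/670,000.
The (1 − t) factor cancels: (EBIT − 67,000) × 670,000 = (EBIT − 792,000) × 1,170,000.
EBIT × (1,170,000 − 670,000) = 792,000 × 1,170,000 − 67,000 × 670,000 = 881,750,000,000, so EBIT = 881,750,000,000 ÷ 500,000 = 1,763,500.00.

R$1,763,500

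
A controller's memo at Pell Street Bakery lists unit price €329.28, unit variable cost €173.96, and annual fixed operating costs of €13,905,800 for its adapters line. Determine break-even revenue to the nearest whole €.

Contribution margin per unit = €329.28 − €173.96 = €155.32, a CM ratio of €155.32 ÷ €329.28 = 0.4717.
Break-even sales = FC ÷ CM ratio = €13,905,800 × €329.28 / €155.32 = €29,480,439.

€29,480,439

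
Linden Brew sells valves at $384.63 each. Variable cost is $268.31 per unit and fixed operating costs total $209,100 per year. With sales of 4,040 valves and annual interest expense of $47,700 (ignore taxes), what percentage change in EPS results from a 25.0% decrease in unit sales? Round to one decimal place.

At 4,040 units, contribution = 4,040 × $116.32 = $469,932.80.
EBIT = $469,932.80 − $209,100 = $260,832.80.
Interest = $47,700.00, so EBIT − I = $213,132.80.
DCL = total CM / (EBIT − I) = $469,932.80 / $213,132.80 = 2.2049.
EPS therefore changes by 2.2049 × (-25.0%) = -55.1%.

-55.1%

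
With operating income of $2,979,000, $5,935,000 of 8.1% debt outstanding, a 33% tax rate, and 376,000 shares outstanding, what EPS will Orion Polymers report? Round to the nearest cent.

$4.45

Pre-tax income = $2,979,000 − $480,735.00 = $2,498,265.00.
Net income = $2,498,265.00 × (1 − 0.33) = $1,673,837.55.
EPS = $1,673,837.55 ÷ 376,000 = $4.45.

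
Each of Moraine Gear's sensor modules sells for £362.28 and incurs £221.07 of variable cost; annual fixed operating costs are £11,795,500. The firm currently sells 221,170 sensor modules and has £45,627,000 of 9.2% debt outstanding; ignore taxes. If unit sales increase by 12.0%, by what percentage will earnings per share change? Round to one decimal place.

Contribution at this volume is 221,170 × £141.21 = £31,231,415.70.
Subtracting fixed costs: EBIT = £31,231,415.70 − £11,795,500 = £19,435,915.70.
After interest of £4,197,684.00, pre-tax earnings = £15,238,231.70.
DCL = total CM / (EBIT − I) = £31,231,415.70 / £15,238,231.70 = 2.0495.
EPS therefore changes by 2.0495 × (+12.0%) = +24.6%.

+24.6%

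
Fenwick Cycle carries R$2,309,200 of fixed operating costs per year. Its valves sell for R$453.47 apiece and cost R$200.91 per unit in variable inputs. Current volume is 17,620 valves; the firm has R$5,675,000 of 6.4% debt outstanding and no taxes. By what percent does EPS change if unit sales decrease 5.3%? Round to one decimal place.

-13.3%

Total contribution margin = 17,620 × R$252.56 = R$4,450,107.20.
Operating income = contribution − fixed costs = R$4,450,107.20 − R$2,309,200 = R$2,140,907.20.
Interest = R$363,200.00, so EBIT − I = R$1,777,707.20.
Degree of combined leverage = contribution ÷ (EBIT − I) = R$4,450,107.20 ÷ R$1,777,707.20 = 2.5033.
EPS therefore changes by 2.5033 × (-5.3%) = -13.3%.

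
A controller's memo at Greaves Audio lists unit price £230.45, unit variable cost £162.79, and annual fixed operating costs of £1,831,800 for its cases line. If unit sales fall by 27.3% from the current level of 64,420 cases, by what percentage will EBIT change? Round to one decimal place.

-47.1%

At 64,420 units, contribution = 64,420 × £67.66 = £4,358,657.20.
Subtracting fixed costs: EBIT = £4,358,657.20 − £1,831,800 = £2,526,857.20.
DOL = contribution ÷ EBIT = £4,358,657.20 ÷ £2,526,857.20 = 1.7249.
So EBIT moves 1.7249 × (-27.3%) = -47.1%.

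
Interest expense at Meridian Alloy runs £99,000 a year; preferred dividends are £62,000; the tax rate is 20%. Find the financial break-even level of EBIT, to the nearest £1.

£176,500

Preferred dividends are paid after tax, so their pre-tax equivalent is £62,000 ÷ (1 − 0.20) = £77,500.00.
EPS = 0 when EBIT covers interest plus the pre-tax preferred burden: £99,000 + £77,500.00 = £176,500.00.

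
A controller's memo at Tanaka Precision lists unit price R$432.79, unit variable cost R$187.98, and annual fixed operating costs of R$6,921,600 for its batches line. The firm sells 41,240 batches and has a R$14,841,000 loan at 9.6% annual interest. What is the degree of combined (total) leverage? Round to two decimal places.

Contribution at this volume is 41,240 × R$244.81 = R$10,095,964.40.
EBIT = R$10,095,964.40 − R$6,921,600 = R$3,174,364.40. Interest = R$1,424,736.00, so EBIT − I = R$1,749,628.40.
DCL = contribution ÷ (EBIT − I) = R$10,095,964.40 ÷ R$1,749,628.40 = 5.7703.

5.77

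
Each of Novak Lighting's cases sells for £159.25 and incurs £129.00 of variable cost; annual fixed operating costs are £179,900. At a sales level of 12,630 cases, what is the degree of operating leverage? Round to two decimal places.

Total contribution margin = 12,630 × £30.25 = £382,057.50.
Subtracting fixed costs: EBIT = £382,057.50 − £179,900 = £202,157.50.
Degree of operating leverage = £382,057.50 / £202,157.50 = 1.8899.

1.89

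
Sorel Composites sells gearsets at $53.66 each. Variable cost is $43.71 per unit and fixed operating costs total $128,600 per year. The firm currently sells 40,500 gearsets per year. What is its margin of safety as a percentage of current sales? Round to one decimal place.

Unit CM = price − variable cost = $53.66 − $43.71 = $9.95. Break-even units = $128,600 ÷ $9.95 = 12,924.62; break-even revenue = 12,924.62 × $53.66 = $693,535.28.
Actual sales revenue = 40,500 × $53.66 = $2,173,230.00.
Margin of safety = ($2,173,230.00 − $693,535.28) ÷ $2,173,230.00 = 68.1%.

68.1%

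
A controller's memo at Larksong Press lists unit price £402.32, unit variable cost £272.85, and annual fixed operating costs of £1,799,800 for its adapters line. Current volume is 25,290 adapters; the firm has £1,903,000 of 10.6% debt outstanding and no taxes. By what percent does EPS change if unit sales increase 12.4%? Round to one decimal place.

Total contribution margin = 25,290 × £129.47 = £3,274,296.30.
Operating income = contribution − fixed costs = £3,274,296.30 − £1,799,800 = £1,474,496.30.
Interest = £201,718.00, so EBIT − I = £1,272,778.30.
Degree of combined leverage = contribution ÷ (EBIT − I) = £3,274,296.30 ÷ £1,272,778.30 = 2.5726.
%ΔEPS = DCL × %ΔSales = 2.5726 × +12.4% = +31.9%.

+31.9%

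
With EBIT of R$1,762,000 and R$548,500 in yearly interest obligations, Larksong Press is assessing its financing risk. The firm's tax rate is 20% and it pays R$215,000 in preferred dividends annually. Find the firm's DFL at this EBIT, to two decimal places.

Annual interest charges come to R$548,500.00.
Preferred dividends grossed up pre-tax: R$215,000 / (1 − 0.20) = R$268,750.00.
DFL = EBIT ÷ [EBIT − I − D_p/(1−t)] = R$1,762,000 ÷ [R$1,762,000 − R$548,500.00 − R$268,750.00] = R$1,762,000 ÷ R$944,750.00 = 1.8650.

1.87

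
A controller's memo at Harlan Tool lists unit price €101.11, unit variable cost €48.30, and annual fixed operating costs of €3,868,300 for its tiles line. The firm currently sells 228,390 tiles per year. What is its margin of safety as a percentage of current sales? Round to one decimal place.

Unit CM = price − variable cost = €101.11 − €48.30 = €52.81. Break-even units = €3,868,300 ÷ €52.81 = 73,249.38; break-even revenue = 73,249.38 × €101.11 = €7,406,245.28.
Actual sales revenue = 228,390 × €101.11 = €23,092,512.90.
Margin of safety = (€23,092,512.90 − €7,406,245.28) ÷ €23,092,512.90 = 67.9%.

67.9%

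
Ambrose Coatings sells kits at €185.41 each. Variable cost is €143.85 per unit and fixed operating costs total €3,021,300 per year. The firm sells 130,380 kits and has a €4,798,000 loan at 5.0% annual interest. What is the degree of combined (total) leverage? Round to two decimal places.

2.51

Total contribution margin = 130,380 × €41.56 = €5,418,592.80.
Subtracting fixed costs: EBIT = €5,418,592.80 − €3,021,300 = €2,397,292.80. Interest = €239,900.00, so EBIT − I = €2,157,392.80.
DCL = contribution ÷ (EBIT − I) = €5,418,592.80 ÷ €2,157,392.80 = 2.5116.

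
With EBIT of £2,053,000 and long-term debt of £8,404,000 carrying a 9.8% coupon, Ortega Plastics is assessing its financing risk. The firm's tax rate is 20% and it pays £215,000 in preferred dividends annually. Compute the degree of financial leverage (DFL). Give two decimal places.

2.14

Annual interest charges come to £823,592.00.
Pre-tax preferred-dividend burden = £215,000 ÷ (1 − 0.20) = £268,750.00.
DFL = EBIT ÷ [EBIT − I − D_p/(1−t)] = £2,053,000 ÷ [£2,053,000 − £823,592.00 − £268,750.00] = £2,053,000 ÷ £960,658.00 = 2.1371.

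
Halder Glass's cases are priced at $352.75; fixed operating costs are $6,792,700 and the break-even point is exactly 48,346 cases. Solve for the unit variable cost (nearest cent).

$212.25

At break-even, FC = Q × (P − VC), so P − VC = $6,792,700 ÷ 48,346 = $140.5018.
Variable cost per unit = $352.75 − $140.5018 = $212.25.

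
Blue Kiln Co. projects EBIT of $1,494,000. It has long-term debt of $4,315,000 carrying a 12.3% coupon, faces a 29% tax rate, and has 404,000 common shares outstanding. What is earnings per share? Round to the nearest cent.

Interest = $530,745.00, so EBT = $1,494,000 − $530,745.00 = $963,255.00.
Net income = $963,255.00 × (1 − 0.29) = $683,911.05.
EPS = $683,911.05 ÷ 404,000 = $1.69.

$1.69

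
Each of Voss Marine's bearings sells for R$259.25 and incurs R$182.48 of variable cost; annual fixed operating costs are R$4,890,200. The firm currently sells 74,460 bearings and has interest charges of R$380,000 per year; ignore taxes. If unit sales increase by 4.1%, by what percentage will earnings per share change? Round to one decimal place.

+52.5%

Contribution at this volume is 74,460 × R$76.77 = R$5,716,294.20.
Subtracting fixed costs: EBIT = R$5,716,294.20 − R$4,890,200 = R$826,094.20.
Interest = R$380,000.00, so EBIT − I = R$446,094.20.
DCL = total CM / (EBIT − I) = R$5,716,294.20 / R$446,094.20 = 12.8141.
EPS therefore changes by 12.8141 × (+4.1%) = +52.5%.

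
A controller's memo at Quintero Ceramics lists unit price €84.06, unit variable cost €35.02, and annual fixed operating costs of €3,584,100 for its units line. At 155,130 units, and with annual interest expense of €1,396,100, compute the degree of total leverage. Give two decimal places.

Total contribution margin = 155,130 × €49.04 = €7,607,575.20.
EBIT = €7,607,575.20 − €3,584,100 = €4,023,475.20. Interest = €1,396,100.00, so EBIT − I = €2,627,375.20.
DCL = contribution ÷ (EBIT − I) = €7,607,575.20 ÷ €2,627,375.20 = 2.8955.

2.90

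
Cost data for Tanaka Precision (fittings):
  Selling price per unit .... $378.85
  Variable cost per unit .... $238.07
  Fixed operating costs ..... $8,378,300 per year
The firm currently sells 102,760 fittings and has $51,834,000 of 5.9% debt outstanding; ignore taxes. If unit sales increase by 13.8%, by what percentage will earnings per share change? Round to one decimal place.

+65.9%

Total contribution margin = 102,760 × $140.78 = $14,466,552.80.
EBIT = $14,466,552.80 − $8,378,300 = $6,088,252.80.
Interest = $3,058,206.00, so EBIT − I = $3,030,046.80.
DCL = total CM / (EBIT − I) = $14,466,552.80 / $3,030,046.80 = 4.7744.
%ΔEPS = DCL × %ΔSales = 4.7744 × +13.8% = +65.9%.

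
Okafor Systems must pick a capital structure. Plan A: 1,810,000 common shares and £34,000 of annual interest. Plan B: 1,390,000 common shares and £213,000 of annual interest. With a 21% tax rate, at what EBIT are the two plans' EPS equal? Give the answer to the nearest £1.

Set EPS_A = EPS_B: (EBIT − £34,000)(1 − 0.21) ÷ 1,810,000 = (EBIT − £213,000)(1 − 0.21) ÷ 1,390,000.
Cancelling (1 − t) and cross-multiplying: 1,390,000·(EBIT − 34,000) = 1,810,000·(EBIT − 213,000).
Solving, EBIT = (213,000·1,810,000 − 34,000·1,390,000) / (1,810,000 − 1,390,000) = 338,270,000,000 / 420,000 = 805,404.76.

£805,405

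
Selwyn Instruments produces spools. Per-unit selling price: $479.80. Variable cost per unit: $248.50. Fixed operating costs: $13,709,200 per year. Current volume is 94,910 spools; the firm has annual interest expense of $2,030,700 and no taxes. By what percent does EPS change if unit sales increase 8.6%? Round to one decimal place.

+30.4%

Total contribution margin = 94,910 × $231.30 = $21,952,683.00.
Operating income = contribution − fixed costs = $21,952,683.00 − $13,709,200 = $8,243,483.00.
Interest = $2,030,700.00, so EBIT − I = $6,212,783.00.
DCL = total CM / (EBIT − I) = $21,952,683.00 / $6,212,783.00 = 3.5335.
EPS therefore changes by 3.5335 × (+8.6%) = +30.4%.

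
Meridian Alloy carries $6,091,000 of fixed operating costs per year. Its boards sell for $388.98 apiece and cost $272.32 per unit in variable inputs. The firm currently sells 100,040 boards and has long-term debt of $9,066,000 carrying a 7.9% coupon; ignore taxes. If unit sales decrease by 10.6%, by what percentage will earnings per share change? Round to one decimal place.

-25.4%

At 100,040 units, contribution = 100,040 × $116.66 = $11,670,666.40.
EBIT = $11,670,666.40 − $6,091,000 = $5,579,666.40.
After interest of $716,214.00, pre-tax earnings = $4,863,452.40.
Degree of combined leverage = contribution ÷ (EBIT − I) = $11,670,666.40 ÷ $4,863,452.40 = 2.3997.
%ΔEPS = DCL × %ΔSales = 2.3997 × -10.6% = -25.4%.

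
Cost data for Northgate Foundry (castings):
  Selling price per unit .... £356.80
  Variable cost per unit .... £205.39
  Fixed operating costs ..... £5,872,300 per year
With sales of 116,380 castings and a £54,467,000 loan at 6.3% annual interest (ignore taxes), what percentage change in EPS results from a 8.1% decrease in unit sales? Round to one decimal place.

Contribution at this volume is 116,380 × £151.41 = £17,621,095.80.
Operating income = contribution − fixed costs = £17,621,095.80 − £5,872,300 = £11,748,795.80.
After interest of £3,431,421.00, pre-tax earnings = £8,317,374.80.
DCL = total CM / (EBIT − I) = £17,621,095.80 / £8,317,374.80 = 2.1186.
EPS therefore changes by 2.1186 × (-8.1%) = -17.2%.

-17.2%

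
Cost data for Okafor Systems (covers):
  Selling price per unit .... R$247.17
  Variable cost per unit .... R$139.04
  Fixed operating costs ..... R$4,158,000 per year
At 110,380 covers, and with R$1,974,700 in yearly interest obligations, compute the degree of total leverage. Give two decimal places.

At 110,380 units, contribution = 110,380 × R$108.13 = R$11,935,389.40.
Operating income = contribution − fixed costs = R$11,935,389.40 − R$4,158,000 = R$7,777,389.40. Interest = R$1,974,700.00, so EBIT − I = R$5,802,689.40.
DCL = contribution ÷ (EBIT − I) = R$11,935,389.40 ÷ R$5,802,689.40 = 2.0569.

2.06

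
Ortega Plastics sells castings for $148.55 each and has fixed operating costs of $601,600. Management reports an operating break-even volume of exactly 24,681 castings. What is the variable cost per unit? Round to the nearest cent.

$124.17

Contribution per unit must be FC / Q = $601,600 / 24,681 = $24.3750.
Variable cost per unit = $148.55 − $24.3750 = $124.17.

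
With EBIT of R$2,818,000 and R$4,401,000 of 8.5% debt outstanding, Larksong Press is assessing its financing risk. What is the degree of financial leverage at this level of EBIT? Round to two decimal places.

1.15

Interest = R$374,085.00.
DFL = EBIT ÷ (EBIT − I) = R$2,818,000 ÷ (R$2,818,000 − R$374,085.00) = R$2,818,000 ÷ R$2,443,915.00 = 1.1531.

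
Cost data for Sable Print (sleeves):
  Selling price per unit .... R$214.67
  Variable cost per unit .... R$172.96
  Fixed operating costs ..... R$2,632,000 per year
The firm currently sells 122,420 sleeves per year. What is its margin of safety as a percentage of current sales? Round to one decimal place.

Unit CM = price − variable cost = R$214.67 − R$172.96 = R$41.71. Break-even units = R$2,632,000 ÷ R$41.71 = 63,102.37; break-even revenue = 63,102.37 × R$214.67 = R$13,546,186.53.
Actual sales revenue = 122,420 × R$214.67 = R$26,279,901.40.
Margin of safety = (R$26,279,901.40 − R$13,546,186.53) ÷ R$26,279,901.40 = 48.5%.

48.5%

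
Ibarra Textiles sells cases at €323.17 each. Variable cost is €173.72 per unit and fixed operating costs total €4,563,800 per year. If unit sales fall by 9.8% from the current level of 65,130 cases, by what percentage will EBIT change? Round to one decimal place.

-18.5%

Contribution at this volume is 65,130 × €149.45 = €9,733,678.50.
EBIT = €9,733,678.50 − €4,563,800 = €5,169,878.50.
DOL = contribution ÷ EBIT = €9,733,678.50 ÷ €5,169,878.50 = 1.8828.
Operating income changes by 1.8828 × -9.8% = -18.5%.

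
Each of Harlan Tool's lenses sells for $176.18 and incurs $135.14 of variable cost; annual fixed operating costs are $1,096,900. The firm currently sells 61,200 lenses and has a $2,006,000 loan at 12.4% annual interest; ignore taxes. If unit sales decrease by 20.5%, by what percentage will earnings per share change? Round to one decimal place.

-44.2%

At 61,200 units, contribution = 61,200 × $41.04 = $2,511,648.00.
Subtracting fixed costs: EBIT = $2,511,648.00 − $1,096,900 = $1,414,748.00.
Interest = $248,744.00, so EBIT − I = $1,166,004.00.
DCL = total CM / (EBIT − I) = $2,511,648.00 / $1,166,004.00 = 2.1541.
%ΔEPS = DCL × %ΔSales = 2.1541 × -20.5% = -44.2%.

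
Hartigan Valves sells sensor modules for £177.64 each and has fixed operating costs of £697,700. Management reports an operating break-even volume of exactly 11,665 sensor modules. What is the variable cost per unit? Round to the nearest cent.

£117.83

At break-even, FC = Q × (P − VC), so P − VC = £697,700 ÷ 11,665 = £59.8114.
Hence VC = price − CM = £177.64 − £59.8114 = £117.83.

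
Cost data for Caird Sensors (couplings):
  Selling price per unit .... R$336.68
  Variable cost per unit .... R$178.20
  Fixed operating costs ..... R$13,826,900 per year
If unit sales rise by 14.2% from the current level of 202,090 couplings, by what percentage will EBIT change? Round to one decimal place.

Contribution at this volume is 202,090 × R$158.48 = R$32,027,223.20.
Operating income = contribution − fixed costs = R$32,027,223.20 − R$13,826,900 = R$18,200,323.20.
So DOL = total CM / EBIT = R$32,027,223.20 / R$18,200,323.20 = 1.7597.
So EBIT moves 1.7597 × (+14.2%) = +25.0%.

+25.0%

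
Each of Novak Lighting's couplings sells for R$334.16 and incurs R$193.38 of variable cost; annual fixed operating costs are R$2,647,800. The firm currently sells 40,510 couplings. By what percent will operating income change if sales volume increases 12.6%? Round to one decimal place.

At 40,510 units, contribution = 40,510 × R$140.78 = R$5,702,997.80.
Subtracting fixed costs: EBIT = R$5,702,997.80 − R$2,647,800 = R$3,055,197.80.
DOL = contribution ÷ EBIT = R$5,702,997.80 ÷ R$3,055,197.80 = 1.8667.
So EBIT moves 1.8667 × (+12.6%) = +23.5%.

+23.5%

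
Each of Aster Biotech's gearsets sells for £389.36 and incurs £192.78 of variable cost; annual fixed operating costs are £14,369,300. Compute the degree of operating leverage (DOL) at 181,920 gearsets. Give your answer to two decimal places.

1.67

Contribution at this volume is 181,920 × £196.58 = £35,761,833.60.
Operating income = contribution − fixed costs = £35,761,833.60 − £14,369,300 = £21,392,533.60.
Degree of operating leverage = £35,761,833.60 / £21,392,533.60 = 1.6717.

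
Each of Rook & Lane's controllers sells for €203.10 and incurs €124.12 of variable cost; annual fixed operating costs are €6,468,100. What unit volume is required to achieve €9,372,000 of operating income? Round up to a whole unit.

Unit CM = price − variable cost = €203.10 − €124.12 = €78.98.
Required volume = (fixed costs + target profit) ÷ CM = (€6,468,100 + €9,372,000) ÷ €78.98 = 200,558.37, so 200,559 controllers.

200,559 controllers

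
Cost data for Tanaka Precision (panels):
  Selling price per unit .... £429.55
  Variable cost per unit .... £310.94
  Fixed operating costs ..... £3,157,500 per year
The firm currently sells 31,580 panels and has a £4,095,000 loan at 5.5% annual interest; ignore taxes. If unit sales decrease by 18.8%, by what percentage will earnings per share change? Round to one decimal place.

Total contribution margin = 31,580 × £118.61 = £3,745,703.80.
Operating income = contribution − fixed costs = £3,745,703.80 − £3,157,500 = £588,203.80.
Interest = £225,225.00, so EBIT − I = £362,978.80.
Degree of combined leverage = contribution ÷ (EBIT − I) = £3,745,703.80 ÷ £362,978.80 = 10.3193.
%ΔEPS = DCL × %ΔSales = 10.3193 × -18.8% = -194.0%.

-194.0%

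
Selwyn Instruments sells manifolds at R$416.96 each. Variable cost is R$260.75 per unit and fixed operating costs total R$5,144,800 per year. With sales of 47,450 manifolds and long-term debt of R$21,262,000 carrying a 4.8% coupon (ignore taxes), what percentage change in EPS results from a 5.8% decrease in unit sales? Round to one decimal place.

-34.5%

At 47,450 units, contribution = 47,450 × R$156.21 = R$7,412,164.50.
EBIT = R$7,412,164.50 − R$5,144,800 = R$2,267,364.50.
After interest of R$1,020,576.00, pre-tax earnings = R$1,246,788.50.
Degree of combined leverage = contribution ÷ (EBIT − I) = R$7,412,164.50 ÷ R$1,246,788.50 = 5.9450.
EPS therefore changes by 5.9450 × (-5.8%) = -34.5%.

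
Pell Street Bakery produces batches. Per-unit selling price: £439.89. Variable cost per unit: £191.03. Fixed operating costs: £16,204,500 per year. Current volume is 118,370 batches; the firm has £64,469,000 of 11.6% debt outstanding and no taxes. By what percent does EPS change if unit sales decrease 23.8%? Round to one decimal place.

At 118,370 units, contribution = 118,370 × £248.86 = £29,457,558.20.
EBIT = £29,457,558.20 − £16,204,500 = £13,253,058.20.
After interest of £7,478,404.00, pre-tax earnings = £5,774,654.20.
Degree of combined leverage = contribution ÷ (EBIT − I) = £29,457,558.20 ÷ £5,774,654.20 = 5.1012.
EPS therefore changes by 5.1012 × (-23.8%) = -121.4%.

-121.4%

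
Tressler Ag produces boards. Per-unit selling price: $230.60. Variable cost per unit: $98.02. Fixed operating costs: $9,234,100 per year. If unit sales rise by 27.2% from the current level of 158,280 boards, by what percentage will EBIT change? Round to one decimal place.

+48.6%

Total contribution margin = 158,280 × $132.58 = $20,984,762.40.
Subtracting fixed costs: EBIT = $20,984,762.40 − $9,234,100 = $11,750,662.40.
So DOL = total CM / EBIT = $20,984,762.40 / $11,750,662.40 = 1.7858.
%ΔEBIT = DOL × %ΔSales = 1.7858 × +27.2% = +48.6%.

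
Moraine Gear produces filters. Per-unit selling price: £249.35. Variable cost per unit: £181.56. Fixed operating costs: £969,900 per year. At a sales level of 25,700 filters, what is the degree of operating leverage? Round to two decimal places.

2.26

Contribution at this volume is 25,700 × £67.79 = £1,742,203.00.
Operating income = contribution − fixed costs = £1,742,203.00 − £969,900 = £772,303.00.
Degree of operating leverage = £1,742,203.00 / £772,303.00 = 2.2559.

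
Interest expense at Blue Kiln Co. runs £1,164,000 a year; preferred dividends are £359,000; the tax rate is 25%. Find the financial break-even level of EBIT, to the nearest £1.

£1,642,667

Preferred dividends are paid after tax, so their pre-tax equivalent is £359,000 ÷ (1 − 0.25) = £478,666.67.
EPS = 0 when EBIT covers interest plus the pre-tax preferred burden: £1,164,000 + £478,666.67 = £1,642,666.67.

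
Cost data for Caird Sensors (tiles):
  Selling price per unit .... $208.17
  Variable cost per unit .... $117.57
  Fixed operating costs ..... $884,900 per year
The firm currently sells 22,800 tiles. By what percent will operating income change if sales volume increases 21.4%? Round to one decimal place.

+37.4%

Total contribution margin = 22,800 × $90.60 = $2,065,680.00.
EBIT = $2,065,680.00 − $884,900 = $1,180,780.00.
So DOL = total CM / EBIT = $2,065,680.00 / $1,180,780.00 = 1.7494.
%ΔEBIT = DOL × %ΔSales = 1.7494 × +21.4% = +37.4%.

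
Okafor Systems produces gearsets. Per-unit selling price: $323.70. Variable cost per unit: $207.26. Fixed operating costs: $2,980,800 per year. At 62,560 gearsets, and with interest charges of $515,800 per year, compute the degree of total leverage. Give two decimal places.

1.92

Contribution at this volume is 62,560 × $116.44 = $7,284,486.40.
Subtracting fixed costs: EBIT = $7,284,486.40 − $2,980,800 = $4,303,686.40. Interest = $515,800.00.
DOL = $7,284,486.40 ÷ $4,303,686.40 = 1.6926; DFL = $4,303,686.40 ÷ $3,787,886.40 = 1.1362.
Combined leverage = 1.6926 × 1.1362 = 1.9231.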